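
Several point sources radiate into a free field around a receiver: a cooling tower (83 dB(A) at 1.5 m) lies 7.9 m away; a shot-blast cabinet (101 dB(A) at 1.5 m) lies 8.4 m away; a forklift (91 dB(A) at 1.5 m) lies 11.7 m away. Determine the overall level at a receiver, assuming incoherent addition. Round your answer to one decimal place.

86.3 dB(A)

Apply inverse-square spreading to bring every level to the receiver, then sum 10^(L/10).
cooling tower: 83 − 20·log₁₀(7.9/1.5) = 83 − 14.43 = 68.57 dB(A).
shot-blast cabinet: 101 − 20·log₁₀(8.4/1.5) = 101 − 14.96 = 86.04 dB(A).
forklift: 91 − 20·log₁₀(11.7/1.5) = 91 − 17.84 = 73.16 dB(A).
Σ 10^(L/10) = 4.293e+08 → L_total = 10·log₁₀(4.293e+08) = 86.33 dB(A).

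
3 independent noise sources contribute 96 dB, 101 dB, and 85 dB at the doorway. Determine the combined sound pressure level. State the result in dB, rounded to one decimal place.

Incoherent sources combine by intensity addition: L_total = 10·log₁₀(Σ 10^(L_i/10)).
Σ 10^(L/10) = 10^(96/10) + 10^(101/10) + 10^(85/10) = 1.689e+10.
L_total = 10·log₁₀(1.689e+10) = 102.28 dB.

102.3 dB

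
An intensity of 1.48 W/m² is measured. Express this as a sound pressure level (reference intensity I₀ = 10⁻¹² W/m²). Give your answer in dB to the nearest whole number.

122 dB

L = 10·log₁₀(I/I₀) = 10·log₁₀(1.48/10⁻¹²) = 10·log₁₀(1.48×10^12).
L = 10·(0.1703 + 12) = 121.70 dB.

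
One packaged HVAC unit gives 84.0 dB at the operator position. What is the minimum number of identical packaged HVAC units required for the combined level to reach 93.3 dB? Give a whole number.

9

N identical sources give L₁ + 10·log₁₀ N, so require 10·log₁₀ N ≥ 93.3 − 84.0 = 9.3 dB.
N ≥ 10^(9.3/10) = 8.511, so N = 9.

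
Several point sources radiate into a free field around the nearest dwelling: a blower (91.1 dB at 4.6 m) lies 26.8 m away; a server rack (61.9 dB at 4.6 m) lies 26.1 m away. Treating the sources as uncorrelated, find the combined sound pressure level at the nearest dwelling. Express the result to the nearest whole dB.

Propagate each source to the receiver with L = L_ref − 20·log₁₀(r/r_ref), then add intensities.
blower: 91.1 − 20·log₁₀(26.8/4.6) = 91.1 − 15.31 = 75.79 dB.
server rack: 61.9 − 20·log₁₀(26.1/4.6) = 61.9 − 15.08 = 46.82 dB.
Σ 10^(L/10) = 3.800e+07 → L_total = 10·log₁₀(3.800e+07) = 75.80 dB.

76 dB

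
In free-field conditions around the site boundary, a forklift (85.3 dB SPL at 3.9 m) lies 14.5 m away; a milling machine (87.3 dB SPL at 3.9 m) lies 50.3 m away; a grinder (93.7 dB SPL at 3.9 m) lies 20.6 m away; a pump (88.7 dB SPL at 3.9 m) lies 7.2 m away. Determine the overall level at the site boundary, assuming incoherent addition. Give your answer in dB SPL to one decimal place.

85.2 dB SPL

Apply inverse-square spreading to bring every level to the receiver, then sum 10^(L/10).
forklift: 85.3 − 20·log₁₀(14.5/3.9) = 85.3 − 11.41 = 73.89 dB SPL.
milling machine: 87.3 − 20·log₁₀(50.3/3.9) = 87.3 − 22.21 = 65.09 dB SPL.
grinder: 93.7 − 20·log₁₀(20.6/3.9) = 93.7 − 14.46 = 79.24 dB SPL.
pump: 88.7 − 20·log₁₀(7.2/3.9) = 88.7 − 5.33 = 83.37 dB SPL.
Σ 10^(L/10) = 3.293e+08 → L_total = 10·log₁₀(3.293e+08) = 85.18 dB SPL.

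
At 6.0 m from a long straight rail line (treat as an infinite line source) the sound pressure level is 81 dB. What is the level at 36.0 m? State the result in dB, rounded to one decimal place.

For a line source, L₂ = L₁ − 10·log₁₀(r₂/r₁).
L₂ = 81 − 10·log₁₀(36.0/6.0) = 81 − 7.782 = 73.22 dB.

73.2 dB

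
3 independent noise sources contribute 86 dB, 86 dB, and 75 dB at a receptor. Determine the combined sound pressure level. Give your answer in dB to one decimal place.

For uncorrelated sources the intensities add, so convert each level to linear form, sum, and take 10·log₁₀ of the total.
Σ 10^(L/10) = 10^(86/10) + 10^(86/10) + 10^(75/10) = 8.278e+08.
L_total = 10·log₁₀(8.278e+08) = 89.18 dB.

89.2 dB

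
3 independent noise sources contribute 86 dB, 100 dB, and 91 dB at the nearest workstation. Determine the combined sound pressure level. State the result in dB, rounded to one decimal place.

For uncorrelated sources the intensities add, so convert each level to linear form, sum, and take 10·log₁₀ of the total.
Σ 10^(L/10) = 10^(86/10) + 10^(100/10) + 10^(91/10) = 1.166e+10.
L_total = 10·log₁₀(1.166e+10) = 100.67 dB.

100.7 dB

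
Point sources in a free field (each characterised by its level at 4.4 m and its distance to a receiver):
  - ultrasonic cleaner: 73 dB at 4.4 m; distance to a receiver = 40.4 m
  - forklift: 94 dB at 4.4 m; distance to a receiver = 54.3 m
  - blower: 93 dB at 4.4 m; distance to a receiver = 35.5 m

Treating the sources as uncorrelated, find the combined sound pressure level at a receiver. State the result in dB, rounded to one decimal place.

Apply inverse-square spreading to bring every level to the receiver, then sum 10^(L/10).
ultrasonic cleaner: 73 − 20·log₁₀(40.4/4.4) = 73 − 19.26 = 53.74 dB.
forklift: 94 − 20·log₁₀(54.3/4.4) = 94 − 21.83 = 72.17 dB.
blower: 93 − 20·log₁₀(35.5/4.4) = 93 − 18.14 = 74.86 dB.
Σ 10^(L/10) = 4.738e+07 → L_total = 10·log₁₀(4.738e+07) = 76.76 dB.

76.8 dB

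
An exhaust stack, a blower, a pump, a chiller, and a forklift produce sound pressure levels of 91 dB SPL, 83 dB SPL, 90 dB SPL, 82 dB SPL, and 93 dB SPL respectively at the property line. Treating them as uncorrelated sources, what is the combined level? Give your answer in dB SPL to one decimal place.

96.6 dB SPL

For uncorrelated sources the intensities add, so convert each level to linear form, sum, and take 10·log₁₀ of the total.
Σ 10^(L/10) = 10^(91/10) + 10^(83/10) + 10^(90/10) + 10^(82/10) + 10^(93/10) = 4.612e+09.
L_total = 10·log₁₀(4.612e+09) = 96.64 dB SPL.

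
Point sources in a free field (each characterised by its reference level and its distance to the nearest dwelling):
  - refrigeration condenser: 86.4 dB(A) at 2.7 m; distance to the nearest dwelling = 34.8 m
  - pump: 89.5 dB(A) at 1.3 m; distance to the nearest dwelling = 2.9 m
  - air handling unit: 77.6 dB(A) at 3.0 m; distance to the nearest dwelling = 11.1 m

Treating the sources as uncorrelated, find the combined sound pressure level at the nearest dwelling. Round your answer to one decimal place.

82.7 dB(A)

Apply inverse-square spreading to bring every level to the receiver, then sum 10^(L/10).
refrigeration condenser: 86.4 − 20·log₁₀(34.8/2.7) = 86.4 − 22.20 = 64.20 dB(A).
pump: 89.5 − 20·log₁₀(2.9/1.3) = 89.5 − 6.97 = 82.53 dB(A).
air handling unit: 77.6 − 20·log₁₀(11.1/3.0) = 77.6 − 11.36 = 66.24 dB(A).
Σ 10^(L/10) = 1.859e+08 → L_total = 10·log₁₀(1.859e+08) = 82.69 dB(A).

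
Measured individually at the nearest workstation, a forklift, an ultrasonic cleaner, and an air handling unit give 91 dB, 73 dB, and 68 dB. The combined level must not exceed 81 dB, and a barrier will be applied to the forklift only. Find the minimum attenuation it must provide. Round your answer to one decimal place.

11.0 dB

Everything except the forklift sums to 10^(73/10) + 10^(68/10) = 2.626e+07 in linear terms, 74.19 dB.
To meet 81 dB overall, the treated forklift may contribute at most 10^(81/10) − 2.626e+07 = 9.963e+07, i.e. 79.98 dB.
So the forklift must be reduced from 91 to 79.98 dB: IL = 11.02 dB.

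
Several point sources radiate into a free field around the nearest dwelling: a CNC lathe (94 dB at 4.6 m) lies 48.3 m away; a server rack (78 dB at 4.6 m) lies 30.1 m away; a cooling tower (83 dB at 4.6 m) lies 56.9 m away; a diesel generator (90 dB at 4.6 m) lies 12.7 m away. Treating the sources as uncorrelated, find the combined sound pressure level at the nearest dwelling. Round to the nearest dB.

82 dB

Propagate each source to the receiver with L = L_ref − 20·log₁₀(r/r_ref), then add intensities.
CNC lathe: 94 − 20·log₁₀(48.3/4.6) = 94 − 20.42 = 73.58 dB.
server rack: 78 − 20·log₁₀(30.1/4.6) = 78 − 16.32 = 61.68 dB.
cooling tower: 83 − 20·log₁₀(56.9/4.6) = 83 − 21.85 = 61.15 dB.
diesel generator: 90 − 20·log₁₀(12.7/4.6) = 90 − 8.82 = 81.18 dB.
Σ 10^(L/10) = 1.568e+08 → L_total = 10·log₁₀(1.568e+08) = 81.95 dB.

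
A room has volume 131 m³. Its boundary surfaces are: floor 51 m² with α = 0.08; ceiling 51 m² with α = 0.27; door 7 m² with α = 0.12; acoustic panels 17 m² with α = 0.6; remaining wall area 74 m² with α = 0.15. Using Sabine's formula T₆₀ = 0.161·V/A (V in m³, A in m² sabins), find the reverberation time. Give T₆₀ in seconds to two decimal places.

A = Σ Sᵢαᵢ = 51·0.08 + 51·0.27 + 7·0.12 + 17·0.6 + 74·0.15 = 39.99 m².
T₆₀ = 0.161 × 131 / 39.99 = 0.527 s.

0.53 s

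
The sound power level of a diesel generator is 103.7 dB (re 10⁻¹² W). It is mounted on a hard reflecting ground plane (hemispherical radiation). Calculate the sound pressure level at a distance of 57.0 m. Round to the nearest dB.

61 dB

The power spreads over a hemisphere of area 2π·r², so L_p = L_w − 10·log₁₀(2π·r²).
2π·r² = 2.041e+04 m², 10·log₁₀ of that is 43.099 dB.
L_p = 103.7 − 43.099 = 60.60 dB.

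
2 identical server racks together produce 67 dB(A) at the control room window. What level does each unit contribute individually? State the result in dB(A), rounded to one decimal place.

For N identical incoherent sources L_total = L₁ + 10·log₁₀ N, so L₁ = 67 − 10·log₁₀(2) = 67 − 3.010.

64.0 dB(A)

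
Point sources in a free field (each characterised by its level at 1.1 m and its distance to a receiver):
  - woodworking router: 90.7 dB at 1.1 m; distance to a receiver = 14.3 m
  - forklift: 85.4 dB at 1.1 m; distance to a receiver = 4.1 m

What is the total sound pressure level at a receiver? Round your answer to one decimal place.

Apply inverse-square spreading to bring every level to the receiver, then sum 10^(L/10).
woodworking router: 90.7 − 20·log₁₀(14.3/1.1) = 90.7 − 22.28 = 68.42 dB.
forklift: 85.4 − 20·log₁₀(4.1/1.1) = 85.4 − 11.43 = 73.97 dB.
Σ 10^(L/10) = 3.191e+07 → L_total = 10·log₁₀(3.191e+07) = 75.04 dB.

75.0 dB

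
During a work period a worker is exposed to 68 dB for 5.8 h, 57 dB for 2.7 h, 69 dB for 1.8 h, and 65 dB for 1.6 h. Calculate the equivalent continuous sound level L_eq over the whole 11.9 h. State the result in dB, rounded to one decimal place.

L_eq = 10·log₁₀[(1/T)·Σ tᵢ·10^(Lᵢ/10)] with T = 11.9 h.
Σ tᵢ·10^(Lᵢ/10) = 5.8·10^(68/10) + 2.7·10^(57/10) + 1.8·10^(69/10) + 1.6·10^(65/10) = 5.731e+07.
L_eq = 10·log₁₀(5.731e+07/11.9) = 66.83 dB.

66.8 dB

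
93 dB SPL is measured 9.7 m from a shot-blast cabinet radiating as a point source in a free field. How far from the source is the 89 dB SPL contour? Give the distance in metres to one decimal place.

15.4 m

For a point source L₁ − L₂ = 20·log₁₀(r₂/r₁), so r₂ = r₁·10^((L₁−L₂)/20).
r₂ = 9.7·10^((93−89)/20) = 9.7·10^(4.0/20) = 15.37 m.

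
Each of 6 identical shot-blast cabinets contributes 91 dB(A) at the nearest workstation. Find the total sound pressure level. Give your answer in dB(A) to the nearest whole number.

99 dB(A)

N identical incoherent sources raise the level by 10·log₁₀ N.
L_total = 91 + 10·log₁₀(6) = 91 + 7.782 = 98.78 dB(A).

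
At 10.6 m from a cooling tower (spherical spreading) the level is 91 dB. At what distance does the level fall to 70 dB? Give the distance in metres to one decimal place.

118.9 m

The 21.0 dB drop corresponds to a distance ratio of 10^(21.0/20) for a point source.
r₂ = 10.6·10^((91−70)/20) = 10.6·10^(21.0/20) = 118.93 m.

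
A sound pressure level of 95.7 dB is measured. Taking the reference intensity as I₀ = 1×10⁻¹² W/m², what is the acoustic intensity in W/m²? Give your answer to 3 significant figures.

I/I₀ = 10^(95.7/10) = 3.715e+09, so I = 3.715e+09 × 10⁻¹² W/m².

0.00372 W/m²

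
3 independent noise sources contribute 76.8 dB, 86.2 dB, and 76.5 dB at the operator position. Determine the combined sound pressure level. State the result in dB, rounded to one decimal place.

For uncorrelated sources the intensities add, so convert each level to linear form, sum, and take 10·log₁₀ of the total.
Σ 10^(L/10) = 10^(76.8/10) + 10^(86.2/10) + 10^(76.5/10) = 5.094e+08.
L_total = 10·log₁₀(5.094e+08) = 87.07 dB.

87.1 dB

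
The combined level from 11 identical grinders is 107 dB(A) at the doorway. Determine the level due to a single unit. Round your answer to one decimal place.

Dividing the total intensity by 11 lowers the level by 10·log₁₀ 11 = 10.414 dB: L₁ = 107 − 10.414.

96.6 dB(A)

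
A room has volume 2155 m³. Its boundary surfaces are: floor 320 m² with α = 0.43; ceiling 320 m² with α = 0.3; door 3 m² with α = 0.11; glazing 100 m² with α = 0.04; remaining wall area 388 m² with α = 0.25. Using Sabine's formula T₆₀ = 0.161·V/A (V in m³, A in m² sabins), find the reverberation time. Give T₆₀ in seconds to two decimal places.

1.04 s

Summing Sᵢαᵢ: 320·0.43 + 320·0.3 + 3·0.11 + 100·0.04 + 388·0.25 = 334.93 m².
T₆₀ = 0.161 × 2155 / 334.93 = 1.036 s.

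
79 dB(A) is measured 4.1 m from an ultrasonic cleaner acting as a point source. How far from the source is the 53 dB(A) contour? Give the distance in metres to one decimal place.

81.8 m

For a point source L₁ − L₂ = 20·log₁₀(r₂/r₁), so r₂ = r₁·10^((L₁−L₂)/20).
r₂ = 4.1·10^((79−53)/20) = 4.1·10^(26.0/20) = 81.81 m.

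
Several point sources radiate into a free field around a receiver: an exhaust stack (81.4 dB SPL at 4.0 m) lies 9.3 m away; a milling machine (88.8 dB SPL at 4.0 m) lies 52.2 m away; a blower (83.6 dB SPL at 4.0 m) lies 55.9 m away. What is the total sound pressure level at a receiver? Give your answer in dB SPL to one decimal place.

74.9 dB SPL

Apply inverse-square spreading to bring every level to the receiver, then sum 10^(L/10).
exhaust stack: 81.4 − 20·log₁₀(9.3/4.0) = 81.4 − 7.33 = 74.07 dB SPL.
milling machine: 88.8 − 20·log₁₀(52.2/4.0) = 88.8 − 22.31 = 66.49 dB SPL.
blower: 83.6 − 20·log₁₀(55.9/4.0) = 83.6 − 22.91 = 60.69 dB SPL.
Σ 10^(L/10) = 3.116e+07 → L_total = 10·log₁₀(3.116e+07) = 74.94 dB SPL.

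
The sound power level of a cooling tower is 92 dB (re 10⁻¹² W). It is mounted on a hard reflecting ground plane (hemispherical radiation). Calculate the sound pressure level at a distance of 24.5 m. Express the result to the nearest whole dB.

The power spreads over a hemisphere of area 2π·r², so L_p = L_w − 10·log₁₀(2π·r²).
2π·r² = 3771 m², 10·log₁₀ of that is 35.765 dB.
L_p = 92 − 35.765 = 56.23 dB.

56 dB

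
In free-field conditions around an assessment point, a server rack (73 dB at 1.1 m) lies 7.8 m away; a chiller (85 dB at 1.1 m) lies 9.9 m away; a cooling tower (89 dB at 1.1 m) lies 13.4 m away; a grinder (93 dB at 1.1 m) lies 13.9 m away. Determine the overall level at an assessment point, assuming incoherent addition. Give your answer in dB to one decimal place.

Propagate each source to the receiver with L = L_ref − 20·log₁₀(r/r_ref), then add intensities.
server rack: 73 − 20·log₁₀(7.8/1.1) = 73 − 17.01 = 55.99 dB.
chiller: 85 − 20·log₁₀(9.9/1.1) = 85 − 19.08 = 65.92 dB.
cooling tower: 89 − 20·log₁₀(13.4/1.1) = 89 − 21.71 = 67.29 dB.
grinder: 93 − 20·log₁₀(13.9/1.1) = 93 − 22.03 = 70.97 dB.
Σ 10^(L/10) = 2.215e+07 → L_total = 10·log₁₀(2.215e+07) = 73.45 dB.

73.5 dB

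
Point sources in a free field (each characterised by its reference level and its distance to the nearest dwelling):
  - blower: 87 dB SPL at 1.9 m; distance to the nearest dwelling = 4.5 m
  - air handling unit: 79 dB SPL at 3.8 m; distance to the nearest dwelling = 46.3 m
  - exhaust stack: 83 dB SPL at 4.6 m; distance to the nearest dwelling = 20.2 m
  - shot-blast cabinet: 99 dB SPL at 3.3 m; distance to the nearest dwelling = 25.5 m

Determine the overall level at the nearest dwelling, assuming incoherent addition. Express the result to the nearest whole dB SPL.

84 dB SPL

Propagate each source to the receiver with L = L_ref − 20·log₁₀(r/r_ref), then add intensities.
blower: 87 − 20·log₁₀(4.5/1.9) = 87 − 7.49 = 79.51 dB SPL.
air handling unit: 79 − 20·log₁₀(46.3/3.8) = 79 − 21.72 = 57.28 dB SPL.
exhaust stack: 83 − 20·log₁₀(20.2/4.6) = 83 − 12.85 = 70.15 dB SPL.
shot-blast cabinet: 99 − 20·log₁₀(25.5/3.3) = 99 − 17.76 = 81.24 dB SPL.
Σ 10^(L/10) = 2.333e+08 → L_total = 10·log₁₀(2.333e+08) = 83.68 dB SPL.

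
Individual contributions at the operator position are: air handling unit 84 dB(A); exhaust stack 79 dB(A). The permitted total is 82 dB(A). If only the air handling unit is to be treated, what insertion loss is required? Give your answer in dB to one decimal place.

5.0 dB

The untreated sources together contribute 10^(79/10) = 7.943e+07, i.e. 79.00 dB(A).
The limit corresponds to 10^(82/10) = 1.585e+08; subtracting the fixed part leaves 7.906e+07 for the air handling unit, i.e. 78.98 dB(A).
Required insertion loss = 84 − 78.98 = 5.02 dB.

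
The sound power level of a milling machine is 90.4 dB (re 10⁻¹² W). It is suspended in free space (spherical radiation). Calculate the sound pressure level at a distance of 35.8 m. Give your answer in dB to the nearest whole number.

48 dB

Free-field spherical radiation: L_p = L_w − 10·log₁₀(4π·r²), r = 35.8 m.
4π·r² = 1.611e+04 m², 10·log₁₀ of that is 42.070 dB.
L_p = 90.4 − 42.070 = 48.33 dB.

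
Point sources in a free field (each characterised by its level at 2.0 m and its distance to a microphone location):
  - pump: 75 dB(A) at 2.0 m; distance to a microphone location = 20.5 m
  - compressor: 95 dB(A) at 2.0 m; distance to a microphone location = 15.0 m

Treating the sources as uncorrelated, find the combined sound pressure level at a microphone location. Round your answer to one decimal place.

Apply inverse-square spreading to bring every level to the receiver, then sum 10^(L/10).
pump: 75 − 20·log₁₀(20.5/2.0) = 75 − 20.21 = 54.79 dB(A).
compressor: 95 − 20·log₁₀(15.0/2.0) = 95 − 17.50 = 77.50 dB(A).
Σ 10^(L/10) = 5.652e+07 → L_total = 10·log₁₀(5.652e+07) = 77.52 dB(A).

77.5 dB(A)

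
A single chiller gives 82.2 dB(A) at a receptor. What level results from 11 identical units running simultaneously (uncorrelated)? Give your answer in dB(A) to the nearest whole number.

93 dB(A)

With 11 equal, uncorrelated contributions the intensity is 11× that of one unit, giving a rise of 10·log₁₀ 11.
L_total = 82.2 + 10·log₁₀(11) = 82.2 + 10.414 = 92.61 dB(A).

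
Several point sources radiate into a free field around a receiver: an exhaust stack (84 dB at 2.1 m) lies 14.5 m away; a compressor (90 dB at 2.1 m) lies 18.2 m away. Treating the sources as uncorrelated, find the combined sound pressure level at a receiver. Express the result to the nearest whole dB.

73 dB

First find each source's level at the receiver (point-source: −20·log₁₀(r/r_ref)), then combine on an intensity basis.
exhaust stack: 84 − 20·log₁₀(14.5/2.1) = 84 − 16.78 = 67.22 dB.
compressor: 90 − 20·log₁₀(18.2/2.1) = 90 − 18.76 = 71.24 dB.
Σ 10^(L/10) = 1.858e+07 → L_total = 10·log₁₀(1.858e+07) = 72.69 dB.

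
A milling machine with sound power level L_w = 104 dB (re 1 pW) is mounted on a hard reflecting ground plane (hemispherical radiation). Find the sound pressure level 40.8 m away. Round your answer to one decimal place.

L_p = L_w − 10·log₁₀(2π·r²) with r = 40.8 m.
2π·r² = 1.046e+04 m², 10·log₁₀ of that is 40.195 dB.
L_p = 104 − 40.195 = 63.80 dB.

63.8 dB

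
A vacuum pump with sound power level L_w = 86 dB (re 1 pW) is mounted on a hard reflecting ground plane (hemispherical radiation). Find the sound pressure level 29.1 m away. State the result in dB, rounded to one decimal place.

Free-field hemispherical radiation: L_p = L_w − 10·log₁₀(2π·r²), r = 29.1 m.
2π·r² = 5321 m², 10·log₁₀ of that is 37.260 dB.
L_p = 86 − 37.260 = 48.74 dB.

48.7 dB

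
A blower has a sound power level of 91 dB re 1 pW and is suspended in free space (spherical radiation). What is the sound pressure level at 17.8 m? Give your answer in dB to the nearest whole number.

Free-field spherical radiation: L_p = L_w − 10·log₁₀(4π·r²), r = 17.8 m.
4π·r² = 3982 m², 10·log₁₀ of that is 36.000 dB.
L_p = 91 − 36.000 = 55.00 dB.

55 dB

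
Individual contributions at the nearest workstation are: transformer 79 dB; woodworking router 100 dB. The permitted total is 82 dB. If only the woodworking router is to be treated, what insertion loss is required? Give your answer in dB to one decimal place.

The untreated sources together contribute 10^(79/10) = 7.943e+07, i.e. 79.00 dB.
To meet 82 dB overall, the treated woodworking router may contribute at most 10^(82/10) − 7.943e+07 = 7.906e+07, i.e. 78.98 dB.
So the woodworking router must be reduced from 100 to 78.98 dB: IL = 21.02 dB.

21.0 dB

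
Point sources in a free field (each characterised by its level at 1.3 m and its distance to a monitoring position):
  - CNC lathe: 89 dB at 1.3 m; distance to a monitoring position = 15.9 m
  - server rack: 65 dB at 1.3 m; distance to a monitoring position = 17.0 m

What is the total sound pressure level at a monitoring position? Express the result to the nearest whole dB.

Apply inverse-square spreading to bring every level to the receiver, then sum 10^(L/10).
CNC lathe: 89 − 20·log₁₀(15.9/1.3) = 89 − 21.75 = 67.25 dB.
server rack: 65 − 20·log₁₀(17.0/1.3) = 65 − 22.33 = 42.67 dB.
Σ 10^(L/10) = 5.328e+06 → L_total = 10·log₁₀(5.328e+06) = 67.27 dB.

67 dB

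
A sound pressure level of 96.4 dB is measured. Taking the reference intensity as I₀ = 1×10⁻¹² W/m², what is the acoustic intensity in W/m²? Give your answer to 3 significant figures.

I/I₀ = 10^(96.4/10) = 4.365e+09, so I = 4.365e+09 × 10⁻¹² W/m².

0.00437 W/m²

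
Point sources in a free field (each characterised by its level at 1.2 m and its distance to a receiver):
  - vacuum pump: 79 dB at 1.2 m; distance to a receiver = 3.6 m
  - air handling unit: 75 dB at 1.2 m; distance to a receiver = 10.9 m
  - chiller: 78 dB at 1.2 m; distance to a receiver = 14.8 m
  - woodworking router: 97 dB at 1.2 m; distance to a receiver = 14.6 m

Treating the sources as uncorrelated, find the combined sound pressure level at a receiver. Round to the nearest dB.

First find each source's level at the receiver (point-source: −20·log₁₀(r/r_ref)), then combine on an intensity basis.
vacuum pump: 79 − 20·log₁₀(3.6/1.2) = 79 − 9.54 = 69.46 dB.
air handling unit: 75 − 20·log₁₀(10.9/1.2) = 75 − 19.16 = 55.84 dB.
chiller: 78 − 20·log₁₀(14.8/1.2) = 78 − 21.82 = 56.18 dB.
woodworking router: 97 − 20·log₁₀(14.6/1.2) = 97 − 21.70 = 75.30 dB.
Σ 10^(L/10) = 4.348e+07 → L_total = 10·log₁₀(4.348e+07) = 76.38 dB.

76 dB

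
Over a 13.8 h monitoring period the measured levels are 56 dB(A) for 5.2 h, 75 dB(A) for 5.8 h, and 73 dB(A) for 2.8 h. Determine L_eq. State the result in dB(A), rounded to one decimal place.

L_eq = 10·log₁₀[(1/T)·Σ tᵢ·10^(Lᵢ/10)] with T = 13.8 h.
Σ tᵢ·10^(Lᵢ/10) = 5.2·10^(56/10) + 5.8·10^(75/10) + 2.8·10^(73/10) = 2.413e+08.
L_eq = 10·log₁₀(2.413e+08/13.8) = 72.43 dB(A).

72.4 dB(A)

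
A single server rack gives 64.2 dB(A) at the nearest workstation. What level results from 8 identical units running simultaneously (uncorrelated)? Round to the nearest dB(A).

L_total = L₁ + 10·log₁₀ N for N identical incoherent sources.
L_total = 64.2 + 10·log₁₀(8) = 64.2 + 9.031 = 73.23 dB(A).

73 dB(A)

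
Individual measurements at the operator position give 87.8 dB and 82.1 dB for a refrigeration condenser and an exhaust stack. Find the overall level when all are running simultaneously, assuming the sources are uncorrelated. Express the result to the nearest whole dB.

89 dB

For uncorrelated sources the intensities add, so convert each level to linear form, sum, and take 10·log₁₀ of the total.
Σ 10^(L/10) = 10^(87.8/10) + 10^(82.1/10) = 7.647e+08.
L_total = 10·log₁₀(7.647e+08) = 88.84 dB.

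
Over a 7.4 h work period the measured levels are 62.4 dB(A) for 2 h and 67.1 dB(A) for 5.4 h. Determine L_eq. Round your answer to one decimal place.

66.2 dB(A)

The energy average is taken in the linear domain: L_eq = 10·log₁₀[(Σ tᵢ·10^(Lᵢ/10))/T], T = 7.4 h.
Σ tᵢ·10^(Lᵢ/10) = 2·10^(62.4/10) + 5.4·10^(67.1/10) = 3.117e+07.
L_eq = 10·log₁₀(3.117e+07/7.4) = 66.25 dB(A).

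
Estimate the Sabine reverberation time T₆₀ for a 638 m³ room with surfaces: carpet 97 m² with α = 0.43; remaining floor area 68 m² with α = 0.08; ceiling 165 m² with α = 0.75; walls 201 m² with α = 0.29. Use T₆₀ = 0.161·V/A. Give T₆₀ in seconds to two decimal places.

0.45 s

Summing Sᵢαᵢ: 97·0.43 + 68·0.08 + 165·0.75 + 201·0.29 = 229.19 m².
T₆₀ = 0.161 × 638 / 229.19 = 0.448 s.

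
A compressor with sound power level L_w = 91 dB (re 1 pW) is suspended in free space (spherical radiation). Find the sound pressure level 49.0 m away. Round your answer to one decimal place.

46.2 dB

The power spreads over a sphere of area 4π·r², so L_p = L_w − 10·log₁₀(4π·r²).
4π·r² = 3.017e+04 m², 10·log₁₀ of that is 44.796 dB.
L_p = 91 − 44.796 = 46.20 dB.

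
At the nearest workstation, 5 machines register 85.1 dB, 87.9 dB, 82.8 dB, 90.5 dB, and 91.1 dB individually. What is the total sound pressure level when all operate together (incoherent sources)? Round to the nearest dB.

95 dB

For uncorrelated sources the intensities add, so convert each level to linear form, sum, and take 10·log₁₀ of the total.
Σ 10^(L/10) = 10^(85.1/10) + 10^(87.9/10) + 10^(82.8/10) + 10^(90.5/10) + 10^(91.1/10) = 3.541e+09.
L_total = 10·log₁₀(3.541e+09) = 95.49 dB.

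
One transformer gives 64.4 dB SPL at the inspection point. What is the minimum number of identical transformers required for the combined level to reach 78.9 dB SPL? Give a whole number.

29

Need L₁ + 10·log₁₀ N ≥ 78.9, i.e. log₁₀ N ≥ 1.45.
N ≥ 10^(14.5/10) = 28.184, so N = 29.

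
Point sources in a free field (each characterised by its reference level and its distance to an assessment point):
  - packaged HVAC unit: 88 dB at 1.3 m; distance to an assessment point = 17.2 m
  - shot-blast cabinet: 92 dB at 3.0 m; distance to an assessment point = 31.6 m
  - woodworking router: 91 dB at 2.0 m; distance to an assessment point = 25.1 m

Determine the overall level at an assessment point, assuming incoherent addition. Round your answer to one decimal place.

First find each source's level at the receiver (point-source: −20·log₁₀(r/r_ref)), then combine on an intensity basis.
packaged HVAC unit: 88 − 20·log₁₀(17.2/1.3) = 88 − 22.43 = 65.57 dB.
shot-blast cabinet: 92 − 20·log₁₀(31.6/3.0) = 92 − 20.45 = 71.55 dB.
woodworking router: 91 − 20·log₁₀(25.1/2.0) = 91 − 21.97 = 69.03 dB.
Σ 10^(L/10) = 2.588e+07 → L_total = 10·log₁₀(2.588e+07) = 74.13 dB.

74.1 dB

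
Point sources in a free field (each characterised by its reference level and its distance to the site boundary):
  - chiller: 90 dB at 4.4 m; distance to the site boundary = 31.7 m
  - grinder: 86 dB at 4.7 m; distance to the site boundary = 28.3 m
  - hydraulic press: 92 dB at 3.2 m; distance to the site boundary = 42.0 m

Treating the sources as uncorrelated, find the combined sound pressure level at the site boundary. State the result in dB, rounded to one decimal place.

76.0 dB

Apply inverse-square spreading to bring every level to the receiver, then sum 10^(L/10).
chiller: 90 − 20·log₁₀(31.7/4.4) = 90 − 17.15 = 72.85 dB.
grinder: 86 − 20·log₁₀(28.3/4.7) = 86 − 15.59 = 70.41 dB.
hydraulic press: 92 − 20·log₁₀(42.0/3.2) = 92 − 22.36 = 69.64 dB.
Σ 10^(L/10) = 3.945e+07 → L_total = 10·log₁₀(3.945e+07) = 75.96 dB.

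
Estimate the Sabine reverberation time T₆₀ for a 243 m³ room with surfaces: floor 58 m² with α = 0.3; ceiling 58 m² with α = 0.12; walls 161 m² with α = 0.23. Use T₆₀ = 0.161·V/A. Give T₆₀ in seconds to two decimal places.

0.64 s

Total absorption A = 58·0.3 + 58·0.12 + 161·0.23 = 61.39 m² sabins.
T₆₀ = 0.161 × 243 / 61.39 = 0.637 s.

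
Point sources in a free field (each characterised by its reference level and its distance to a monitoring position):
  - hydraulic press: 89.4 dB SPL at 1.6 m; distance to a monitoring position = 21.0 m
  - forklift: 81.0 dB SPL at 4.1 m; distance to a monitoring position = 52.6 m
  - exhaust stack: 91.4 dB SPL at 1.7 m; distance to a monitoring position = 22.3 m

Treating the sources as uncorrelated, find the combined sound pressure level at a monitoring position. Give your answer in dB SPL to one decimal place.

Apply inverse-square spreading to bring every level to the receiver, then sum 10^(L/10).
hydraulic press: 89.4 − 20·log₁₀(21.0/1.6) = 89.4 − 22.36 = 67.04 dB SPL.
forklift: 81.0 − 20·log₁₀(52.6/4.1) = 81.0 − 22.16 = 58.84 dB SPL.
exhaust stack: 91.4 − 20·log₁₀(22.3/1.7) = 91.4 − 22.36 = 69.04 dB SPL.
Σ 10^(L/10) = 1.384e+07 → L_total = 10·log₁₀(1.384e+07) = 71.41 dB SPL.

71.4 dB SPL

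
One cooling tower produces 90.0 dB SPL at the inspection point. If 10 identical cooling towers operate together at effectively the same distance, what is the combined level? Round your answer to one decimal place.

100.0 dB SPL

L_total = L₁ + 10·log₁₀ N for N identical incoherent sources.
L_total = 90.0 + 10·log₁₀(10) = 90.0 + 10.000 = 100.00 dB SPL.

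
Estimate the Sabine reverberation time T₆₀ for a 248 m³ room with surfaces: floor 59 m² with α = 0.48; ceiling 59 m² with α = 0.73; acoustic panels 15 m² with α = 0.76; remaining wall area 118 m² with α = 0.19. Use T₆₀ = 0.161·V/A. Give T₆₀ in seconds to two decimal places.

0.38 s

A = Σ Sᵢαᵢ = 59·0.48 + 59·0.73 + 15·0.76 + 118·0.19 = 105.21 m².
T₆₀ = 0.161·V/A = 0.161·248/105.21 = 0.380 s.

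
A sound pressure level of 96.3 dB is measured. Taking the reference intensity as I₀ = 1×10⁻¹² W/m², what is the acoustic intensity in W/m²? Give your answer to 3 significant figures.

I/I₀ = 10^(96.3/10) = 4.266e+09, so I = 4.266e+09 × 10⁻¹² W/m².

0.00427 W/m²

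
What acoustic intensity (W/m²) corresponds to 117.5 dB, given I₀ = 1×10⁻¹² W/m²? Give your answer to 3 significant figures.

L = 10·log₁₀(I/I₀) ⇒ I = I₀·10^(L/10) = 10⁻¹² × 10^11.75.

0.562 W/m²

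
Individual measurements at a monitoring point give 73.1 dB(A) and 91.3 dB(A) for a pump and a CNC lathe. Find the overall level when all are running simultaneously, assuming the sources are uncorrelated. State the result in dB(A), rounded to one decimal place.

91.4 dB(A)

For uncorrelated sources the intensities add, so convert each level to linear form, sum, and take 10·log₁₀ of the total.
Σ 10^(L/10) = 10^(73.1/10) + 10^(91.3/10) = 1.369e+09.
L_total = 10·log₁₀(1.369e+09) = 91.37 dB(A).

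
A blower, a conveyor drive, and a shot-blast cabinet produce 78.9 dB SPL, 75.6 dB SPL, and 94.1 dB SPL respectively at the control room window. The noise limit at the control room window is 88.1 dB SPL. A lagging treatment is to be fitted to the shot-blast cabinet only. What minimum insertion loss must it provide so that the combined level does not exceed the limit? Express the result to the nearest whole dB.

7 dB

The untreated sources together contribute 10^(78.9/10) + 10^(75.6/10) = 1.139e+08, i.e. 80.57 dB SPL.
To meet 88.1 dB SPL overall, the treated shot-blast cabinet may contribute at most 10^(88.1/10) − 1.139e+08 = 5.317e+08, i.e. 87.26 dB SPL.
Required insertion loss = 94.1 − 87.26 = 6.84 dB.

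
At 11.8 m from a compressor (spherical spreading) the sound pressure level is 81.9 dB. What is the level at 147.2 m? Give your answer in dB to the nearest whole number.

Spherical spreading from a point source gives a 20·log₁₀(r₂/r₁) drop.
L₂ = 81.9 − 20·log₁₀(147.2/11.8) = 81.9 − 21.921 = 59.98 dB.

60 dB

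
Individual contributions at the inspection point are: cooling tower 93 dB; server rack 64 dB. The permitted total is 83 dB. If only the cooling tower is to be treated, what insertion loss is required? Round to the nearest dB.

Fixed contribution from the other source: Σ 10^(L/10) = 10^(64/10) = 2.512e+06 (64.00 dB).
The limit corresponds to 10^(83/10) = 1.995e+08; subtracting the fixed part leaves 1.970e+08 for the cooling tower, i.e. 82.94 dB.
So the cooling tower must be reduced from 93 to 82.94 dB: IL = 10.06 dB.

10 dB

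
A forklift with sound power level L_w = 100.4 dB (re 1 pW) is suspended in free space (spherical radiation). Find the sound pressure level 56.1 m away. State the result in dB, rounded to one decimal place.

54.4 dB

The power spreads over a sphere of area 4π·r², so L_p = L_w − 10·log₁₀(4π·r²).
4π·r² = 3.955e+04 m², 10·log₁₀ of that is 45.971 dB.
L_p = 100.4 − 45.971 = 54.43 dB.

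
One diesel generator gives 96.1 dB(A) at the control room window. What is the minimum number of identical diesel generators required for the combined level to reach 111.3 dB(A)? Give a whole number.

34

The shortfall is 111.3 − 96.1 = 15.2 dB, and N units add 10·log₁₀ N, so need 10·log₁₀ N ≥ 15.2.
N ≥ 10^(15.2/10) = 33.113, so N = 34.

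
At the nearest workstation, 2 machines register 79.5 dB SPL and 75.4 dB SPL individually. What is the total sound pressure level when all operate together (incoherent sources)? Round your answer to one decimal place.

For uncorrelated sources the intensities add, so convert each level to linear form, sum, and take 10·log₁₀ of the total.
Σ 10^(L/10) = 10^(79.5/10) + 10^(75.4/10) = 1.238e+08.
L_total = 10·log₁₀(1.238e+08) = 80.93 dB SPL.

80.9 dB SPL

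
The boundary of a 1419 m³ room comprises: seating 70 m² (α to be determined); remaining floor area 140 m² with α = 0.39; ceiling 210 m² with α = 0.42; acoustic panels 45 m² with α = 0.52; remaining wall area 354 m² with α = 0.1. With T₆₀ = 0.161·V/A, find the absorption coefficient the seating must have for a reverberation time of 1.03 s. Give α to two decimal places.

0.29

A = 0.161·V/T₆₀ = 0.161·1419/1.03 = 221.80 m² sabins.
Absorption from the other surfaces = 140·0.39 + 210·0.42 + 45·0.52 + 354·0.1 = 201.60 m², so the seating must supply 20.20 m² over 70 m².
α = 20.20/70 = 0.289.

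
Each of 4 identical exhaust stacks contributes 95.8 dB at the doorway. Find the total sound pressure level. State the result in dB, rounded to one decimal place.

101.8 dB

L_total = L₁ + 10·log₁₀ N for N identical incoherent sources.
L_total = 95.8 + 10·log₁₀(4) = 95.8 + 6.021 = 101.82 dB.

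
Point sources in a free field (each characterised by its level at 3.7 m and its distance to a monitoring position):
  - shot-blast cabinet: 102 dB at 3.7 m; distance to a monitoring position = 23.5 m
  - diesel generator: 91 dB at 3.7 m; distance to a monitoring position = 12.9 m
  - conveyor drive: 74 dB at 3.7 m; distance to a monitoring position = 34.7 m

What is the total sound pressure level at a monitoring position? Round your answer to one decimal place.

Propagate each source to the receiver with L = L_ref − 20·log₁₀(r/r_ref), then add intensities.
shot-blast cabinet: 102 − 20·log₁₀(23.5/3.7) = 102 − 16.06 = 85.94 dB.
diesel generator: 91 − 20·log₁₀(12.9/3.7) = 91 − 10.85 = 80.15 dB.
conveyor drive: 74 − 20·log₁₀(34.7/3.7) = 74 − 19.44 = 54.56 dB.
Σ 10^(L/10) = 4.967e+08 → L_total = 10·log₁₀(4.967e+08) = 86.96 dB.

87.0 dB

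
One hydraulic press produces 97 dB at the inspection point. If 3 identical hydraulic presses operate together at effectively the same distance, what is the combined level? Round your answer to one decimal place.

L_total = L₁ + 10·log₁₀ N for N identical incoherent sources.
L_total = 97 + 10·log₁₀(3) = 97 + 4.771 = 101.77 dB.

101.8 dB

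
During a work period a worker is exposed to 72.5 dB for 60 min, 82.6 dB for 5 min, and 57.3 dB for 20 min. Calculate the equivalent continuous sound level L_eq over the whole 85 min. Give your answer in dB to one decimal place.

73.7 dB

L_eq = 10·log₁₀[(1/T)·Σ tᵢ·10^(Lᵢ/10)] with T = 85 min.
Σ tᵢ·10^(Lᵢ/10) = 60·10^(72.5/10) + 5·10^(82.6/10) + 20·10^(57.3/10) = 1.988e+09.
L_eq = 10·log₁₀(1.988e+09/85) = 73.69 dB.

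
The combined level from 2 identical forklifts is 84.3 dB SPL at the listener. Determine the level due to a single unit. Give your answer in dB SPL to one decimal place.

For N identical incoherent sources L_total = L₁ + 10·log₁₀ N, so L₁ = 84.3 − 10·log₁₀(2) = 84.3 − 3.010.

81.3 dB SPL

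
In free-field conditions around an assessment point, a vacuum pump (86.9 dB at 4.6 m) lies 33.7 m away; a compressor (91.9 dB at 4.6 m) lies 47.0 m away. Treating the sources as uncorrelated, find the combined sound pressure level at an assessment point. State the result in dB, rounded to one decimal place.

Apply inverse-square spreading to bring every level to the receiver, then sum 10^(L/10).
vacuum pump: 86.9 − 20·log₁₀(33.7/4.6) = 86.9 − 17.30 = 69.60 dB.
compressor: 91.9 − 20·log₁₀(47.0/4.6) = 91.9 − 20.19 = 71.71 dB.
Σ 10^(L/10) = 2.396e+07 → L_total = 10·log₁₀(2.396e+07) = 73.80 dB.

73.8 dB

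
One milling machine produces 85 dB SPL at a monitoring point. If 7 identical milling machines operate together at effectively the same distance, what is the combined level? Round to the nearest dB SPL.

With 7 equal, uncorrelated contributions the intensity is 7× that of one unit, giving a rise of 10·log₁₀ 7.
L_total = 85 + 10·log₁₀(7) = 85 + 8.451 = 93.45 dB SPL.

93 dB SPL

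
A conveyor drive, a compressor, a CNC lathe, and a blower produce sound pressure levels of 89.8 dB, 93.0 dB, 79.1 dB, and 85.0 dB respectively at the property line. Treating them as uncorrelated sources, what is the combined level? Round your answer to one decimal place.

95.2 dB

Incoherent sources combine by intensity addition: L_total = 10·log₁₀(Σ 10^(L_i/10)).
Σ 10^(L/10) = 10^(89.8/10) + 10^(93.0/10) + 10^(79.1/10) + 10^(85.0/10) = 3.348e+09.
L_total = 10·log₁₀(3.348e+09) = 95.25 dB.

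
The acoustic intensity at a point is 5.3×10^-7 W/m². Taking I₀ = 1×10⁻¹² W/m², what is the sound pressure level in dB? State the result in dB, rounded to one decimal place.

57.2 dB

L = 10·log₁₀(I/I₀) = 10·log₁₀(5.3×10^-7/10⁻¹²) = 10·log₁₀(5.3×10^5).
L = 10·(0.7243 + 5) = 57.24 dB.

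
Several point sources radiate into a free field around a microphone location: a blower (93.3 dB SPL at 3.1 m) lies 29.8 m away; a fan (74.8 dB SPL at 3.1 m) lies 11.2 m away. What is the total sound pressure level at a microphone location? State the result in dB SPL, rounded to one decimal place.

74.1 dB SPL

First find each source's level at the receiver (point-source: −20·log₁₀(r/r_ref)), then combine on an intensity basis.
blower: 93.3 − 20·log₁₀(29.8/3.1) = 93.3 − 19.66 = 73.64 dB SPL.
fan: 74.8 − 20·log₁₀(11.2/3.1) = 74.8 − 11.16 = 63.64 dB SPL.
Σ 10^(L/10) = 2.545e+07 → L_total = 10·log₁₀(2.545e+07) = 74.06 dB SPL.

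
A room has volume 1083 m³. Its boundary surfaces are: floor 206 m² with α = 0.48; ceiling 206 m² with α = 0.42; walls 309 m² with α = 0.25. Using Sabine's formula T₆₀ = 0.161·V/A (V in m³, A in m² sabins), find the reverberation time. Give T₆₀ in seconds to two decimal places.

A = Σ Sᵢαᵢ = 206·0.48 + 206·0.42 + 309·0.25 = 262.65 m².
T₆₀ = 0.161·V/A = 0.161·1083/262.65 = 0.664 s.

0.66 s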